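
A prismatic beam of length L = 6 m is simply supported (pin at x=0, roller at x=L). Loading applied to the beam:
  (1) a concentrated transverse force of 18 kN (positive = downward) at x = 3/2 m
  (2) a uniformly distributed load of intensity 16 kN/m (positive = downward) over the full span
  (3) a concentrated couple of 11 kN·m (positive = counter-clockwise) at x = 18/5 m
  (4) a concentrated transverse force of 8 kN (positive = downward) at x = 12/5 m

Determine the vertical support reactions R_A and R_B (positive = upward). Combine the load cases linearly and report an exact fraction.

R_A = 1022/15 kN, R_B = 808/15 kN

Load 1 — point force P=18 kN at a=3/2 m (b=L-a=9/2):
  R_A = Pb/L = 18·(9/2)/6 = 27/2 kN
  R_B = Pa/L = 18·(3/2)/6 = 9/2 kN
Load 2 — uniform load w=16 kN/m over full span:
  R_A = wL/2 = 16·6/2 = 48 kN
  R_B = wL/2 = 16·6/2 = 48 kN
Load 3 — applied couple M₀=11 kN·m at a=18/5 m (b=L-a=12/5):
  R_A = M₀/L = 11/6 kN
  R_B = -M₀/L = -11/6 kN
Load 4 — point force P=8 kN at a=12/5 m (b=L-a=18/5):
  R_A = Pb/L = 8·(18/5)/6 = 24/5 kN
  R_B = Pa/L = 8·(12/5)/6 = 16/5 kN
Superposition: R_A = 1022/15 kN, R_B = 808/15 kN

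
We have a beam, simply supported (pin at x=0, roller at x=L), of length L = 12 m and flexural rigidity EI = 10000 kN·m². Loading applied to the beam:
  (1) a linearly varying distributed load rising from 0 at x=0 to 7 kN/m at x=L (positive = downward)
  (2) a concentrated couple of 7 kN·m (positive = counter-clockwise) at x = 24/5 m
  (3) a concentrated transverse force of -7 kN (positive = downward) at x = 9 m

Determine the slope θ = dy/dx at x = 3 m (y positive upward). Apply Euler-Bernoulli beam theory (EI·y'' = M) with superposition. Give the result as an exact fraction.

Load 1 — triangular load w₀=7 kN/m (0→w₀ over full span):
  θ_1 = -w₀(7L⁴-30L²x²+15x⁴)/(360LEI) = -7·(7·12⁴-30·12²·3²+15·3⁴)/(360·12·10000) = -27867/1600000 rad
Load 2 — applied couple M₀=7 kN·m at a=24/5 m (b=L-a=36/5):
  θ_2 = (M₀x²/(2L)+C₁)/EI  [x≤a] with C₁=M₀(3b²-L²)/(6L)=28/25 = (7·3²/(2·12)+(28/25))/10000 = 749/2000000 rad
Load 3 — point force P=-7 kN at a=9 m (b=L-a=3):
  θ_3 = -Pb(L²-b²-3x²)/(6LEI)  [x≤a] = -(-7)·3·(12²-3²-3·3²)/(6·12·10000) = 63/20000 rad
Superposition: θ = Σ θ_i = -111139/8000000 rad ≈ -0.013892 rad

θ(3) = -111139/8000000 rad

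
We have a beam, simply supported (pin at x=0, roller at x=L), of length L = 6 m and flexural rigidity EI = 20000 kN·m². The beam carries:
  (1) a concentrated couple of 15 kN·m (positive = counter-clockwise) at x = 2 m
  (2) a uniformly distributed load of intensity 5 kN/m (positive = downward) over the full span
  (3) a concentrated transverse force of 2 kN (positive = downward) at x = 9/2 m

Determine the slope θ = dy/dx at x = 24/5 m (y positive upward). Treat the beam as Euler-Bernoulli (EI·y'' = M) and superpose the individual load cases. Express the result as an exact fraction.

θ(24/5) = 12119/8000000 rad

Load 1 — applied couple M₀=15 kN·m at a=2 m (b=L-a=4):
  θ_1 = (M₀x²/(2L)-M₀(x-a)+C₁)/EI  [x>a] with C₁=M₀(3b²-L²)/(6L)=5 = (15·(24/5)²/(2·6)-15·((24/5)-2)+5)/20000 = -41/100000 rad
Load 2 — uniform load w=5 kN/m over full span:
  θ_2 = -w(L³-6Lx²+4x³)/(24EI) = -5·(6³-6·6·(24/5)²+4·(24/5)³)/(24·20000) = 891/500000 rad
Load 3 — point force P=2 kN at a=9/2 m (b=L-a=3/2):
  θ_3 = -Pa(2L²-6Lx+3x²+a²)/(6LEI)  [x>a] = -2·(9/2)·(2·6²-6·6·(24/5)+3·(24/5)²+(9/2)²)/(6·6·20000) = 1143/8000000 rad
Superposition: θ = Σ θ_i = 12119/8000000 rad ≈ 0.001515 rad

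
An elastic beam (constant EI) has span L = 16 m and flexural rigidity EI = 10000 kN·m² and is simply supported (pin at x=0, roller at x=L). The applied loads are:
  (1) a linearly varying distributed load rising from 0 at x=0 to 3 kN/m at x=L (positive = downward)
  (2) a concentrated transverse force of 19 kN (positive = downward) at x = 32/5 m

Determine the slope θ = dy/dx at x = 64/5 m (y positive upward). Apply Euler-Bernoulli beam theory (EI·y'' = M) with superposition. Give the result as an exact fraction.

θ(64/5) = 51584/1171875 rad

Load 1 — triangular load w₀=3 kN/m (0→w₀ over full span):
  θ_1 = -w₀(7L⁴-30L²x²+15x⁴)/(360LEI) = -3·(7·16⁴-30·16²·(64/5)²+15·(64/5)⁴)/(360·16·10000) = 24224/1171875 rad
Load 2 — point force P=19 kN at a=32/5 m (b=L-a=48/5):
  θ_2 = -Pa(2L²-6Lx+3x²+a²)/(6LEI)  [x>a] = -19·(32/5)·(2·16²-6·16·(64/5)+3·(64/5)²+(32/5)²)/(6·16·10000) = 1824/78125 rad
Superposition: θ = Σ θ_i = 51584/1171875 rad ≈ 0.044018 rad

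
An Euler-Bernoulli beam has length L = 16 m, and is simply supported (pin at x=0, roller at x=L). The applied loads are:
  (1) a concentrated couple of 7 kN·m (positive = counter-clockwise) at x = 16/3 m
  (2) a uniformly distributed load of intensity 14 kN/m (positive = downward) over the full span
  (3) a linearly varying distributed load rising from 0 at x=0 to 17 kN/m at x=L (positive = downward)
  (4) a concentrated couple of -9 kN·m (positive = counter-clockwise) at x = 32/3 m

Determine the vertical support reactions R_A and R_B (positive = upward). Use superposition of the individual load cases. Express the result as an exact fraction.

Load 1 — applied couple M₀=7 kN·m at a=16/3 m (b=L-a=32/3):
  R_A = M₀/L = 7/16 kN
  R_B = -M₀/L = -7/16 kN
Load 2 — uniform load w=14 kN/m over full span:
  R_A = wL/2 = 14·16/2 = 112 kN
  R_B = wL/2 = 14·16/2 = 112 kN
Load 3 — triangular load w₀=17 kN/m (0→w₀ over full span):
  R_A = w₀L/6 = 17·16/6 = 136/3 kN
  R_B = w₀L/3 = 17·16/3 = 272/3 kN
Load 4 — applied couple M₀=-9 kN·m at a=32/3 m (b=L-a=16/3):
  R_A = M₀/L = (-9)/16 = -9/16 kN
  R_B = -M₀/L = -(-9)/16 = 9/16 kN
Superposition: R_A = 3773/24 kN, R_B = 4867/24 kN

R_A = 3773/24 kN, R_B = 4867/24 kN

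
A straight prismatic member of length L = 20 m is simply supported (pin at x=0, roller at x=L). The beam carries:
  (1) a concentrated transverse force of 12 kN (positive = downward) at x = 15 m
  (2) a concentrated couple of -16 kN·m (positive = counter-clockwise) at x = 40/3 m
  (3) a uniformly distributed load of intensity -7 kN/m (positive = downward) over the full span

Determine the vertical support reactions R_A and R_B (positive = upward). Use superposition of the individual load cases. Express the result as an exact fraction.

Load 1 — point force P=12 kN at a=15 m (b=L-a=5):
  R_A = Pb/L = 12·5/20 = 3 kN
  R_B = Pa/L = 12·15/20 = 9 kN
Load 2 — applied couple M₀=-16 kN·m at a=40/3 m (b=L-a=20/3):
  R_A = M₀/L = (-16)/20 = -4/5 kN
  R_B = -M₀/L = -(-16)/20 = 4/5 kN
Load 3 — uniform load w=-7 kN/m over full span:
  R_A = wL/2 = (-7)·20/2 = -70 kN
  R_B = wL/2 = (-7)·20/2 = -70 kN
Superposition: R_A = -339/5 kN, R_B = -301/5 kN

R_A = -339/5 kN, R_B = -301/5 kN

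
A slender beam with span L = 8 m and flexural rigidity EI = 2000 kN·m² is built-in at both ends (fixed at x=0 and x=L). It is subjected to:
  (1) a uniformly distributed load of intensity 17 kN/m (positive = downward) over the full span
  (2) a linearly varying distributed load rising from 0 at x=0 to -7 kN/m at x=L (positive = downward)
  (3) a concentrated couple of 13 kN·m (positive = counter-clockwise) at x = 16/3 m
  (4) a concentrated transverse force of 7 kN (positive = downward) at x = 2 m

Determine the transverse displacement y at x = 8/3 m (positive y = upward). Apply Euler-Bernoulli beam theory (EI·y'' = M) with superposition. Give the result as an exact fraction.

Load 1 — uniform load w=17 kN/m over full span:
  y_1 = -wx²(L-x)²/(24EI) = -17·(8/3)²·(8-(8/3))²/(24·2000) = -2176/30375 m
Load 2 — triangular load w₀=-7 kN/m (0→w₀ over full span):
  y_2 = -w₀x²(L-x)²(x+2L)/(120LEI) = -(-7)·(8/3)²·(8-(8/3))²·((8/3)+2·8)/(120·8·2000) = 6272/455625 m
Load 3 — applied couple M₀=13 kN·m at a=16/3 m (b=L-a=8/3):
  y_3 = (R_Ax³/6 - M_Ax²/2)/EI  [x≤a] with R_A=13/6, M_A=13/3 = ((13/6)·(8/3)³/6 - (13/3)·(8/3)²/2)/2000 = -26/6075 m
Load 4 — point force P=7 kN at a=2 m (b=L-a=6):
  y_4 = -Pa²(L-x)²(3bL-(3b+a)(L-x))/(6L³EI)  [x>a] = -7·2²·(8-(8/3))²·(3·6·8-(3·6+2)·(8-(8/3)))/(6·8³·2000) = -49/10125 m
Superposition: y = Σ y_i = -30523/455625 m ≈ -0.066991 m

y(8/3) = -30523/455625 m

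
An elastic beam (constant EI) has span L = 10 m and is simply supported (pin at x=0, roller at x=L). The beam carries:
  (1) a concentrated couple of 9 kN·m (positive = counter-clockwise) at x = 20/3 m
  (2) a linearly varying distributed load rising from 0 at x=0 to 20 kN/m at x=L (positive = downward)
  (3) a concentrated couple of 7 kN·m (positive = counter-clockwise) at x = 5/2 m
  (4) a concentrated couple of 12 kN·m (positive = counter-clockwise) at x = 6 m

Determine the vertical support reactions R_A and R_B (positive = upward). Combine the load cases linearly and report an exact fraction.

Load 1 — applied couple M₀=9 kN·m at a=20/3 m (b=L-a=10/3):
  R_A = M₀/L = 9/10 kN
  R_B = -M₀/L = -9/10 kN
Load 2 — triangular load w₀=20 kN/m (0→w₀ over full span):
  R_A = w₀L/6 = 20·10/6 = 100/3 kN
  R_B = w₀L/3 = 20·10/3 = 200/3 kN
Load 3 — applied couple M₀=7 kN·m at a=5/2 m (b=L-a=15/2):
  R_A = M₀/L = 7/10 kN
  R_B = -M₀/L = -7/10 kN
Load 4 — applied couple M₀=12 kN·m at a=6 m (b=L-a=4):
  R_A = M₀/L = 12/10 = 6/5 kN
  R_B = -M₀/L = -12/10 = -6/5 kN
Superposition: R_A = 542/15 kN, R_B = 958/15 kN

R_A = 542/15 kN, R_B = 958/15 kN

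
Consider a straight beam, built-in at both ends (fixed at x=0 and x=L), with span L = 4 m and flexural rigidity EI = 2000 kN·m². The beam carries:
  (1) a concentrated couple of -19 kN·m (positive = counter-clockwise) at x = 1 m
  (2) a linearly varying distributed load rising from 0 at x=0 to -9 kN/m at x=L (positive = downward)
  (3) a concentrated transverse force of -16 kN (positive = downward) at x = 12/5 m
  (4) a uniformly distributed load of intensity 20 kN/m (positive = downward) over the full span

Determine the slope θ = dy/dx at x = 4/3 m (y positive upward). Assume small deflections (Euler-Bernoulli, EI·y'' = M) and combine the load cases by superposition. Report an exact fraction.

θ(4/3) = -121213/40500000 rad

Load 1 — applied couple M₀=-19 kN·m at a=1 m (b=L-a=3):
  θ_1 = (R_Ax²/2 - M_Ax - M₀(x-a))/EI  [x>a] with R_A=-171/32, M_A=57/16 = ((-171/32)·(4/3)²/2 - (57/16)·(4/3) - (-19)·((4/3)-1))/2000 = -19/12000 rad
Load 2 — triangular load w₀=-9 kN/m (0→w₀ over full span):
  θ_2 = -w₀(2x(L-x)(L-2x)(x+2L)+x²(L-x)²)/(120LEI) = -(-9)·(2·(4/3)·(4-(4/3))·(4-2·(4/3))·((4/3)+2·4)+(4/3)²·(4-(4/3))²)/(120·4·2000) = 16/16875 rad
Load 3 — point force P=-16 kN at a=12/5 m (b=L-a=8/5):
  θ_3 = -Pb²x(2aL-(3a+b)x)/(2L³EI)  [x≤a] = -(-16)·(8/5)²·(4/3)·(2·(12/5)·4-(3·(12/5)+(8/5))·(4/3))/(2·4³·2000) = 224/140625 rad
Load 4 — uniform load w=20 kN/m over full span:
  θ_4 = -wx(L-x)(L-2x)/(12EI) = -20·(4/3)·(4-(4/3))·(4-2·(4/3))/(12·2000) = -8/2025 rad
Superposition: θ = Σ θ_i = -121213/40500000 rad ≈ -0.002993 rad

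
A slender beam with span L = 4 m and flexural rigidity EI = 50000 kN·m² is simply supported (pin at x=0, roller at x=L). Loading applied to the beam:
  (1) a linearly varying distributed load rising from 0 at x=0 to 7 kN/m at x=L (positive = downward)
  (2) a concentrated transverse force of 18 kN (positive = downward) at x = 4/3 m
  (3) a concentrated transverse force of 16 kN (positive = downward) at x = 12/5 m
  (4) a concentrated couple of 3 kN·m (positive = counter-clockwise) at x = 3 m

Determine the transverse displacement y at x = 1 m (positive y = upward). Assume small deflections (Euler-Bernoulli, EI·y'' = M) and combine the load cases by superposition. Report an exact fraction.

y(1) = -1385821/1800000000 m

Load 1 — triangular load w₀=7 kN/m (0→w₀ over full span):
  y_1 = -w₀x(7L⁴-10L²x²+3x⁴)/(360LEI) = -7·1·(7·4⁴-10·4²·1²+3·1⁴)/(360·4·50000) = -763/4800000 m
Load 2 — point force P=18 kN at a=4/3 m (b=L-a=8/3):
  y_2 = -Pbx(L²-b²-x²)/(6LEI)  [x≤a] = -18·(8/3)·1·(4²-(8/3)²-1²)/(6·4·50000) = -71/225000 m
Load 3 — point force P=16 kN at a=12/5 m (b=L-a=8/5):
  y_3 = -Pbx(L²-b²-x²)/(6LEI)  [x≤a] = -16·(8/5)·1·(4²-(8/5)²-1²)/(6·4·50000) = -311/1171875 m
Load 4 — applied couple M₀=3 kN·m at a=3 m (b=L-a=1):
  y_4 = (M₀x³/(6L)+C₁x)/EI  [x≤a] with C₁=M₀(3b²-L²)/(6L)=-13/8 = (3·1³/(6·4)+(-13/8)·1)/50000 = -3/100000 m
Superposition: y = Σ y_i = -1385821/1800000000 m ≈ -0.000770 m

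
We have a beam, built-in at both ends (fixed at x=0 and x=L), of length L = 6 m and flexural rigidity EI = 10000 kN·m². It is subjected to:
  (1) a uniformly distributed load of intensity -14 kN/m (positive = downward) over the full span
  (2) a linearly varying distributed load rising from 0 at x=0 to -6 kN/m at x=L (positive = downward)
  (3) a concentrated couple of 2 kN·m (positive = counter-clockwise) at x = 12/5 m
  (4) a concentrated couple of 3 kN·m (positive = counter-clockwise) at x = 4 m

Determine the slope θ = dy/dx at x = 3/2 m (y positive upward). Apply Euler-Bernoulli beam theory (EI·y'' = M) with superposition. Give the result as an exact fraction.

Load 1 — uniform load w=-14 kN/m over full span:
  θ_1 = -wx(L-x)(L-2x)/(12EI) = -(-14)·(3/2)·(6-(3/2))·(6-2·(3/2))/(12·10000) = 189/80000 rad
Load 2 — triangular load w₀=-6 kN/m (0→w₀ over full span):
  θ_2 = -w₀(2x(L-x)(L-2x)(x+2L)+x²(L-x)²)/(120LEI) = -(-6)·(2·(3/2)·(6-(3/2))·(6-2·(3/2))·((3/2)+2·6)+(3/2)²·(6-(3/2))²)/(120·6·10000) = 3159/6400000 rad
Load 3 — applied couple M₀=2 kN·m at a=12/5 m (b=L-a=18/5):
  θ_3 = (R_Ax²/2 - M_Ax)/EI  [x≤a] with R_A=12/25, M_A=6/25 = ((12/25)·(3/2)²/2 - (6/25)·(3/2))/10000 = 9/500000 rad
Load 4 — applied couple M₀=3 kN·m at a=4 m (b=L-a=2):
  θ_4 = (R_Ax²/2 - M_Ax)/EI  [x≤a] with R_A=2/3, M_A=1 = ((2/3)·(3/2)²/2 - 1·(3/2))/10000 = -3/40000 rad
Superposition: θ = Σ θ_i = 89571/32000000 rad ≈ 0.002799 rad

θ(3/2) = 89571/32000000 rad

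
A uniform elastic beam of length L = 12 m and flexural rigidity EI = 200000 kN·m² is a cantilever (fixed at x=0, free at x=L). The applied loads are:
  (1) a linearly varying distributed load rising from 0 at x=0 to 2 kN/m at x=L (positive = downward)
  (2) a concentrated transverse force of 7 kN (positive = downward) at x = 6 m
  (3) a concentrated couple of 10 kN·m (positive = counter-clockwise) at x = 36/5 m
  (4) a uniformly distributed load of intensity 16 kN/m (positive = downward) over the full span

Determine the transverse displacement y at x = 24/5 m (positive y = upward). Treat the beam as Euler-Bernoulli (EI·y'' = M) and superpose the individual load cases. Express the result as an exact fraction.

y(24/5) = -2737764/48828125 m

Load 1 — triangular load w₀=2 kN/m (0→w₀ over full span):
  y_1 = (w₀Lx³/12-w₀L²x²/6-w₀x⁵/(120L))/EI = (2·12·(24/5)³/12-2·12²·(24/5)²/6-2·(24/5)⁵/(120·12))/200000 = -216864/48828125 m
Load 2 — point force P=7 kN at a=6 m (b=L-a=6):
  y_2 = -Px²(3a-x)/(6EI)  [x≤a] = -7·(24/5)²·(3·6-(24/5))/(6·200000) = -693/390625 m
Load 3 — applied couple M₀=10 kN·m at a=36/5 m (b=L-a=24/5):
  y_3 = M₀x²/(2EI)  [x≤a] = 10·(24/5)²/(2·200000) = 9/15625 m
Load 4 — uniform load w=16 kN/m over full span:
  y_4 = -wx²(x²-4Lx+6L²)/(24EI) = -16·(24/5)²·((24/5)²-4·12·(24/5)+6·12²)/(24·200000) = -98496/1953125 m
Superposition: y = Σ y_i = -2737764/48828125 m ≈ -0.056069 m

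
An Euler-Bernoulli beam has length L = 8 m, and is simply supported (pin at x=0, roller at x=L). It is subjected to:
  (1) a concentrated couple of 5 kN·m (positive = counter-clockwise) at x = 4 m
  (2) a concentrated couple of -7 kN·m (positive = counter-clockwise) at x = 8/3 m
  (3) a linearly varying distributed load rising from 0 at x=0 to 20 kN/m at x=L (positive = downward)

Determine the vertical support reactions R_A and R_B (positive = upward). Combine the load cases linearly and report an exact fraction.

R_A = 317/12 kN, R_B = 643/12 kN

Load 1 — applied couple M₀=5 kN·m at a=4 m (b=L-a=4):
  R_A = M₀/L = 5/8 kN
  R_B = -M₀/L = -5/8 kN
Load 2 — applied couple M₀=-7 kN·m at a=8/3 m (b=L-a=16/3):
  R_A = M₀/L = (-7)/8 = -7/8 kN
  R_B = -M₀/L = -(-7)/8 = 7/8 kN
Load 3 — triangular load w₀=20 kN/m (0→w₀ over full span):
  R_A = w₀L/6 = 20·8/6 = 80/3 kN
  R_B = w₀L/3 = 20·8/3 = 160/3 kN
Superposition: R_A = 317/12 kN, R_B = 643/12 kN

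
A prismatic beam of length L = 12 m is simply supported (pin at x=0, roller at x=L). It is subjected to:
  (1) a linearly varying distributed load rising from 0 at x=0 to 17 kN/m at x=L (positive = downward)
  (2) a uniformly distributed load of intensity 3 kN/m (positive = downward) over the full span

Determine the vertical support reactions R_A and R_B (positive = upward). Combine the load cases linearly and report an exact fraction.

R_A = 52 kN, R_B = 86 kN

Load 1 — triangular load w₀=17 kN/m (0→w₀ over full span):
  R_A = w₀L/6 = 17·12/6 = 34 kN
  R_B = w₀L/3 = 17·12/3 = 68 kN
Load 2 — uniform load w=3 kN/m over full span:
  R_A = wL/2 = 3·12/2 = 18 kN
  R_B = wL/2 = 3·12/2 = 18 kN
Superposition: R_A = 52 kN, R_B = 86 kN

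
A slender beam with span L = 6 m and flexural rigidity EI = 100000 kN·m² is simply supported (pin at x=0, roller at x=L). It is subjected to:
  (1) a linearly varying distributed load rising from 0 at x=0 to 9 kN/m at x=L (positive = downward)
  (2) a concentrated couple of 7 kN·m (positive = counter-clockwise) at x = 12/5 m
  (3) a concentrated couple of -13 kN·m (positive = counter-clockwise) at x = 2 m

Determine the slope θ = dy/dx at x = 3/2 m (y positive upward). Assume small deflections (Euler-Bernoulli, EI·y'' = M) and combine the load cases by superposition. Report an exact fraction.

Load 1 — triangular load w₀=9 kN/m (0→w₀ over full span):
  θ_1 = -w₀(7L⁴-30L²x²+15x⁴)/(360LEI) = -9·(7·6⁴-30·6²·(3/2)²+15·(3/2)⁴)/(360·6·100000) = -35829/128000000 rad
Load 2 — applied couple M₀=7 kN·m at a=12/5 m (b=L-a=18/5):
  θ_2 = (M₀x²/(2L)+C₁)/EI  [x≤a] with C₁=M₀(3b²-L²)/(6L)=14/25 = (7·(3/2)²/(2·6)+(14/25))/100000 = 749/40000000 rad
Load 3 — applied couple M₀=-13 kN·m at a=2 m (b=L-a=4):
  θ_3 = (M₀x²/(2L)+C₁)/EI  [x≤a] with C₁=M₀(3b²-L²)/(6L)=-13/3 = ((-13)·(3/2)²/(2·6)+(-13/3))/100000 = -13/192000 rad
Superposition: θ = Σ θ_i = -631483/1920000000 rad ≈ -0.000329 rad

θ(3/2) = -631483/1920000000 rad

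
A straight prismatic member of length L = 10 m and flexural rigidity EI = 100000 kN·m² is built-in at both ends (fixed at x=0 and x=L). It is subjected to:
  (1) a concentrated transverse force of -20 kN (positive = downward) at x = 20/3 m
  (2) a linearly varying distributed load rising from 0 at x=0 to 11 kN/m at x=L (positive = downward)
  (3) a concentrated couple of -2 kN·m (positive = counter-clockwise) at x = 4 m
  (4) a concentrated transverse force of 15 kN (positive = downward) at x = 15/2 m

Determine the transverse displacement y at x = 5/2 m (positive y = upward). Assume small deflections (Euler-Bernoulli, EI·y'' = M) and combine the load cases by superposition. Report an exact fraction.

Load 1 — point force P=-20 kN at a=20/3 m (b=L-a=10/3):
  y_1 = -Pb²x²(3aL-(3a+b)x)/(6L³EI)  [x≤a] = -(-20)·(10/3)²·(5/2)²·(3·(20/3)·10-(3·(20/3)+(10/3))·(5/2))/(6·10³·100000) = 17/51840 m
Load 2 — triangular load w₀=11 kN/m (0→w₀ over full span):
  y_2 = -w₀x²(L-x)²(x+2L)/(120LEI) = -11·(5/2)²·(10-(5/2))²·((5/2)+2·10)/(120·10·100000) = -297/409600 m
Load 3 — applied couple M₀=-2 kN·m at a=4 m (b=L-a=6):
  y_3 = (R_Ax³/6 - M_Ax²/2)/EI  [x≤a] with R_A=-36/125, M_A=-6/25 = ((-36/125)·(5/2)³/6 - (-6/25)·(5/2)²/2)/100000 = 0 m
Load 4 — point force P=15 kN at a=15/2 m (b=L-a=5/2):
  y_4 = -Pb²x²(3aL-(3a+b)x)/(6L³EI)  [x≤a] = -15·(5/2)²·(5/2)²·(3·(15/2)·10-(3·(15/2)+(5/2))·(5/2))/(6·10³·100000) = -13/81920 m
Superposition: y = Σ y_i = -9221/16588800 m ≈ -0.000556 m

y(5/2) = -9221/16588800 m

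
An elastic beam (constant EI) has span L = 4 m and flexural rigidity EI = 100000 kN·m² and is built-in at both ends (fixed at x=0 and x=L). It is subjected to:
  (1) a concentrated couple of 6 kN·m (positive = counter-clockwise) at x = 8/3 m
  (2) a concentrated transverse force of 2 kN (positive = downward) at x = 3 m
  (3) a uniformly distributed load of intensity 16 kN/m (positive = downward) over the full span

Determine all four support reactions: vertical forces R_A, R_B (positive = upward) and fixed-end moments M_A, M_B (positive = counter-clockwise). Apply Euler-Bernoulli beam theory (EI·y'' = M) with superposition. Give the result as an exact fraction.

R_A = 549/16 kN, M_A = 569/24 kN·m, R_B = 507/16 kN, M_B = -539/24 kN·m

Load 1 — applied couple M₀=6 kN·m at a=8/3 m (b=L-a=4/3):
  R_A = 6M₀ab/L³ = 6·6·(8/3)·(4/3)/4³ = 2 kN
  M_A = M₀b(2a-b)/L² = 6·(4/3)·(2·(8/3)-(4/3))/4² = 2 kN·m
  R_B = -6M₀ab/L³ = -6·6·(8/3)·(4/3)/4³ = -2 kN
  M_B = M₀a(2b-a)/L² = 6·(8/3)·(2·(4/3)-(8/3))/4² = 0 kN·m
Load 2 — point force P=2 kN at a=3 m (b=L-a=1):
  R_A = Pb²(3a+b)/L³ = 2·1²·(3·3+1)/4³ = 5/16 kN
  M_A = Pab²/L² = 2·3·1²/4² = 3/8 kN·m
  R_B = Pa²(a+3b)/L³ = 2·3²·(3+3·1)/4³ = 27/16 kN
  M_B = -Pa²b/L² = -2·3²·1/4² = -9/8 kN·m
Load 3 — uniform load w=16 kN/m over full span:
  R_A = wL/2 = 16·4/2 = 32 kN
  M_A = wL²/12 = 16·4²/12 = 64/3 kN·m
  R_B = wL/2 = 16·4/2 = 32 kN
  M_B = -wL²/12 = -16·4²/12 = -64/3 kN·m
Superposition: R_A = 549/16 kN, M_A = 569/24 kN·m, R_B = 507/16 kN, M_B = -539/24 kN·m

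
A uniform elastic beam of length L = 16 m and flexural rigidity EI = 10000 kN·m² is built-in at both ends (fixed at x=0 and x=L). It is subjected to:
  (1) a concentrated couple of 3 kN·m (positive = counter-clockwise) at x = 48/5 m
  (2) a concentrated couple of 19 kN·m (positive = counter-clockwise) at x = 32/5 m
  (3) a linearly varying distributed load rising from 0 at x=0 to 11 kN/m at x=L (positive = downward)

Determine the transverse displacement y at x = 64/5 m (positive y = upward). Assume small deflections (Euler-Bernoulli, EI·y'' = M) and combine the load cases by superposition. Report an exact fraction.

y(64/5) = -1196648/29296875 m

Load 1 — applied couple M₀=3 kN·m at a=48/5 m (b=L-a=32/5):
  y_1 = (R_Ax³/6 - M_Ax²/2 - M₀(x-a)²/2)/EI  [x>a] with R_A=27/100, M_A=24/25 = ((27/100)·(64/5)³/6 - (24/25)·(64/5)²/2 - 3·((64/5)-(48/5))²/2)/10000 = 72/1953125 m
Load 2 — applied couple M₀=19 kN·m at a=32/5 m (b=L-a=48/5):
  y_2 = (R_Ax³/6 - M_Ax²/2 - M₀(x-a)²/2)/EI  [x>a] with R_A=171/100, M_A=57/25 = ((171/100)·(64/5)³/6 - (57/25)·(64/5)²/2 - 19·((64/5)-(32/5))²/2)/10000 = 4256/1953125 m
Load 3 — triangular load w₀=11 kN/m (0→w₀ over full span):
  y_3 = -w₀x²(L-x)²(x+2L)/(120LEI) = -11·(64/5)²·(16-(64/5))²·((64/5)+2·16)/(120·16·10000) = -1261568/29296875 m
Superposition: y = Σ y_i = -1196648/29296875 m ≈ -0.040846 m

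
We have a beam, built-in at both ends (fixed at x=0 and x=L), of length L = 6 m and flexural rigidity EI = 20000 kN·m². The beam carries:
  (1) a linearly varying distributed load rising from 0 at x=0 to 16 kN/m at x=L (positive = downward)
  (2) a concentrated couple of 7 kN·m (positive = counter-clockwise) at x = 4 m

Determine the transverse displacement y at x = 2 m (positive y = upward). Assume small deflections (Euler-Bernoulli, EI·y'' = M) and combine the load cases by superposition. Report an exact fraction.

y(2) = -1519/1350000 m

Load 1 — triangular load w₀=16 kN/m (0→w₀ over full span):
  y_1 = -w₀x²(L-x)²(x+2L)/(120LEI) = -16·2²·(6-2)²·(2+2·6)/(120·6·20000) = -28/28125 m
Load 2 — applied couple M₀=7 kN·m at a=4 m (b=L-a=2):
  y_2 = (R_Ax³/6 - M_Ax²/2)/EI  [x≤a] with R_A=14/9, M_A=7/3 = ((14/9)·2³/6 - (7/3)·2²/2)/20000 = -7/54000 m
Superposition: y = Σ y_i = -1519/1350000 m ≈ -0.001125 m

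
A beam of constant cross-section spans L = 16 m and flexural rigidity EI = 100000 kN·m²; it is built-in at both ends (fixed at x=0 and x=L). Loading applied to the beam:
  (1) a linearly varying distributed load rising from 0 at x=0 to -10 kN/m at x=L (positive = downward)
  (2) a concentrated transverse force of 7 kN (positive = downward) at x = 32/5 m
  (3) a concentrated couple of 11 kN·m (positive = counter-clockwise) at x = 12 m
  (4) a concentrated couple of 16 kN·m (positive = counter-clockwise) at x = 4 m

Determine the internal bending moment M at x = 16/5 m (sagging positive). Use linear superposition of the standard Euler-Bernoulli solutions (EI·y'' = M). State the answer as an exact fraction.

M(16/5) = 479141/30000 kN·m

Load 1 — triangular load w₀=-10 kN/m (0→w₀ over full span):
  M_1 = 3w₀Lx/20 - w₀L²/30 - w₀x³/(6L) = 3·(-10)·16·(16/5)/20 - (-10)·16²/30 - (-10)·(16/5)³/(6·16) = 896/75 kN·m
Load 2 — point force P=7 kN at a=32/5 m (b=L-a=48/5):
  M_2 = Pb²(3a+b)x/L³ - Pab²/L²  [x≤a] = 7·(48/5)²·(3·(32/5)+(48/5))·(16/5)/16³ - 7·(32/5)·(48/5)²/16² = -1008/625 kN·m
Load 3 — applied couple M₀=11 kN·m at a=12 m (b=L-a=4):
  M_3 = R_Ax - M_A  [x≤a] with R_A=99/128, M_A=55/16 = (99/128)·(16/5) - (55/16) = -77/80 kN·m
Load 4 — applied couple M₀=16 kN·m at a=4 m (b=L-a=12):
  M_4 = R_Ax - M_A  [x≤a] with R_A=9/8, M_A=-3 = (9/8)·(16/5) - (-3) = 33/5 kN·m
Superposition: M = Σ M_i = 479141/30000 kN·m ≈ 15.971367 kN·m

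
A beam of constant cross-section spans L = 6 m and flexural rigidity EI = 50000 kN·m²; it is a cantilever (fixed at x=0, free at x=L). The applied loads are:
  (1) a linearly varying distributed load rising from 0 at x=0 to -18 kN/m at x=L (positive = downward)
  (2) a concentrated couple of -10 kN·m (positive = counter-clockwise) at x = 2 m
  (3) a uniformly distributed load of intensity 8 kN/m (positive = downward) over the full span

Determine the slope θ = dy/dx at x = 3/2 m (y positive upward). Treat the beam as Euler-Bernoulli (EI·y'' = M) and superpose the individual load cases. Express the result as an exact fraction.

θ(3/2) = 2109/1280000 rad

Load 1 — triangular load w₀=-18 kN/m (0→w₀ over full span):
  θ_1 = (w₀Lx²/4-w₀L²x/3-w₀x⁴/(24L))/EI = ((-18)·6·(3/2)²/4-(-18)·6²·(3/2)/3-(-18)·(3/2)⁴/(24·6))/50000 = 33777/6400000 rad
Load 2 — applied couple M₀=-10 kN·m at a=2 m (b=L-a=4):
  θ_2 = M₀x/EI  [x≤a] = (-10)·(3/2)/50000 = -3/10000 rad
Load 3 — uniform load w=8 kN/m over full span:
  θ_3 = -wx(x²-3Lx+3L²)/(6EI) = -8·(3/2)·((3/2)²-3·6·(3/2)+3·6²)/(6·50000) = -333/100000 rad
Superposition: θ = Σ θ_i = 2109/1280000 rad ≈ 0.001648 rad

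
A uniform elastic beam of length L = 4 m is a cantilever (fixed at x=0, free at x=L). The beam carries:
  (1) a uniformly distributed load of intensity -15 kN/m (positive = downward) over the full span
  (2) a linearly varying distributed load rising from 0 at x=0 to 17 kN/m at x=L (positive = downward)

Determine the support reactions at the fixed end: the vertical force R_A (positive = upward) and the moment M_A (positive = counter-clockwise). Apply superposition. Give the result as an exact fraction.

R_A = -26 kN, M_A = -88/3 kN·m

Load 1 — uniform load w=-15 kN/m over full span:
  R_A = wL = (-15)·4 = -60 kN
  M_A = wL²/2 = (-15)·4²/2 = -120 kN·m
Load 2 — triangular load w₀=17 kN/m (0→w₀ over full span):
  R_A = w₀L/2 = 17·4/2 = 34 kN
  M_A = w₀L²/3 = 17·4²/3 = 272/3 kN·m
Superposition: R_A = -26 kN, M_A = -88/3 kN·m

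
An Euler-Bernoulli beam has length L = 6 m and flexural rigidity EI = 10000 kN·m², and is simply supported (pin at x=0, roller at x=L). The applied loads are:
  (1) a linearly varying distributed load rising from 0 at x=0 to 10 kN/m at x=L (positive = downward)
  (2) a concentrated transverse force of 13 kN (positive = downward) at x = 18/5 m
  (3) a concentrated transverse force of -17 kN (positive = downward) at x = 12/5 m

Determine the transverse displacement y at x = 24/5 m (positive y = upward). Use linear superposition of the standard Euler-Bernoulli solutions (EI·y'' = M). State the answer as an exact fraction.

y(24/5) = -36873/7812500 m

Load 1 — triangular load w₀=10 kN/m (0→w₀ over full span):
  y_1 = -w₀x(7L⁴-10L²x²+3x⁴)/(360LEI) = -10·(24/5)·(7·6⁴-10·6²·(24/5)²+3·(24/5)⁴)/(360·6·10000) = -10287/1953125 m
Load 2 — point force P=13 kN at a=18/5 m (b=L-a=12/5):
  y_2 = -Pa(L-x)(2Lx-a²-x²)/(6LEI)  [x>a] = -13·(18/5)·(6-(24/5))·(2·6·(24/5)-(18/5)²-(24/5)²)/(6·6·10000) = -1053/312500 m
Load 3 — point force P=-17 kN at a=12/5 m (b=L-a=18/5):
  y_3 = -Pa(L-x)(2Lx-a²-x²)/(6LEI)  [x>a] = -(-17)·(12/5)·(6-(24/5))·(2·6·(24/5)-(12/5)²-(24/5)²)/(6·6·10000) = 306/78125 m
Superposition: y = Σ y_i = -36873/7812500 m ≈ -0.004720 m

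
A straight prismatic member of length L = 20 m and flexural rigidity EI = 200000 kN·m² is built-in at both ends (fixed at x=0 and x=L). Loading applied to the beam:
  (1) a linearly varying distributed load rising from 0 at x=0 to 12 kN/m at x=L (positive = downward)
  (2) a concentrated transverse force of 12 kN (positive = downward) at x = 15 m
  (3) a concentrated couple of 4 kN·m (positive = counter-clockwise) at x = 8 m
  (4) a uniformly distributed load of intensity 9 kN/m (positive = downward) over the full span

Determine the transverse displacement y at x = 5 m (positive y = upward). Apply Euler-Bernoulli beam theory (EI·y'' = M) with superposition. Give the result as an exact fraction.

Load 1 — triangular load w₀=12 kN/m (0→w₀ over full span):
  y_1 = -w₀x²(L-x)²(x+2L)/(120LEI) = -12·5²·(20-5)²·(5+2·20)/(120·20·200000) = -81/12800 m
Load 2 — point force P=12 kN at a=15 m (b=L-a=5):
  y_2 = -Pb²x²(3aL-(3a+b)x)/(6L³EI)  [x≤a] = -12·5²·5²·(3·15·20-(3·15+5)·5)/(6·20³·200000) = -13/25600 m
Load 3 — applied couple M₀=4 kN·m at a=8 m (b=L-a=12):
  y_3 = (R_Ax³/6 - M_Ax²/2)/EI  [x≤a] with R_A=36/125, M_A=12/25 = ((36/125)·5³/6 - (12/25)·5²/2)/200000 = 0 m
Load 4 — uniform load w=9 kN/m over full span:
  y_4 = -wx²(L-x)²/(24EI) = -9·5²·(20-5)²/(24·200000) = -27/2560 m
Superposition: y = Σ y_i = -89/5120 m ≈ -0.017383 m

y(5) = -89/5120 m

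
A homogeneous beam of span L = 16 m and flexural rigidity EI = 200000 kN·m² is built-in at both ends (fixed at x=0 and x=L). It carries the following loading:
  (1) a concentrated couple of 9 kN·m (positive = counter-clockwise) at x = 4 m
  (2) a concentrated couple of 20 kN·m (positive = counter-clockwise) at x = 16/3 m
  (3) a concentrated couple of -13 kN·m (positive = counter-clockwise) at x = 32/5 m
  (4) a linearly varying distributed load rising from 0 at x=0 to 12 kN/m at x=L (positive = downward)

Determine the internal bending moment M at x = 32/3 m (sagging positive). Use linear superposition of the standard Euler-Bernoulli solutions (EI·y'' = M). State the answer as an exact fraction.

Load 1 — applied couple M₀=9 kN·m at a=4 m (b=L-a=12):
  M_1 = R_Ax - M_A - M₀  [x>a] with R_A=81/128, M_A=-27/16 = (81/128)·(32/3) - (-27/16) - 9 = -9/16 kN·m
Load 2 — applied couple M₀=20 kN·m at a=16/3 m (b=L-a=32/3):
  M_2 = R_Ax - M_A - M₀  [x>a] with R_A=5/3, M_A=0 = (5/3)·(32/3) - 0 - 20 = -20/9 kN·m
Load 3 — applied couple M₀=-13 kN·m at a=32/5 m (b=L-a=48/5):
  M_3 = R_Ax - M_A - M₀  [x>a] with R_A=-117/100, M_A=-39/25 = (-117/100)·(32/3) - (-39/25) - (-13) = 52/25 kN·m
Load 4 — triangular load w₀=12 kN/m (0→w₀ over full span):
  M_4 = 3w₀Lx/20 - w₀L²/30 - w₀x³/(6L) = 3·12·16·(32/3)/20 - 12·16²/30 - 12·(32/3)³/(6·16) = 7168/135 kN·m
Superposition: M = Σ M_i = 565829/10800 kN·m ≈ 52.391574 kN·m

M(32/3) = 565829/10800 kN·m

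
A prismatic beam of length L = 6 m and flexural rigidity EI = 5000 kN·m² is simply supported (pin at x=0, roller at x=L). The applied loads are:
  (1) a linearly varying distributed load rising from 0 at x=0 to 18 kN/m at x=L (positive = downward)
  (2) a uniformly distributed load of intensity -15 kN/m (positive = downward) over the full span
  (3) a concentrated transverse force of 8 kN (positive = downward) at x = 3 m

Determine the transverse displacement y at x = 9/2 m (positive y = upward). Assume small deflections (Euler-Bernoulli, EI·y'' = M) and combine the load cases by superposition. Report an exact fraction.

Load 1 — triangular load w₀=18 kN/m (0→w₀ over full span):
  y_1 = -w₀x(7L⁴-10L²x²+3x⁴)/(360LEI) = -18·(9/2)·(7·6⁴-10·6²·(9/2)²+3·(9/2)⁴)/(360·6·5000) = -28917/1280000 m
Load 2 — uniform load w=-15 kN/m over full span:
  y_2 = -wx(L³-2Lx²+x³)/(24EI) = -(-15)·(9/2)·(6³-2·6·(9/2)²+(9/2)³)/(24·5000) = 4617/128000 m
Load 3 — point force P=8 kN at a=3 m (b=L-a=3):
  y_3 = -Pa(L-x)(2Lx-a²-x²)/(6LEI)  [x>a] = -8·3·(6-(9/2))·(2·6·(9/2)-3²-(9/2)²)/(6·6·5000) = -99/20000 m
Superposition: y = Σ y_i = 10917/1280000 m ≈ 0.008529 m

y(9/2) = 10917/1280000 m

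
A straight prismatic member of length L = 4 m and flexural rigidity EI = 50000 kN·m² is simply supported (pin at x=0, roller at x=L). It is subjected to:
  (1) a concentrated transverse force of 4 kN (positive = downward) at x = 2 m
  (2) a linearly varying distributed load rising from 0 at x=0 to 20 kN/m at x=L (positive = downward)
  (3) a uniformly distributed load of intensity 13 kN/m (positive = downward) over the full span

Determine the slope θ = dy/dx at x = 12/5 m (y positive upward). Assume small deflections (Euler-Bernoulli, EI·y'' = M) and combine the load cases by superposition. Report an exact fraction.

Load 1 — point force P=4 kN at a=2 m (b=L-a=2):
  θ_1 = -Pa(2L²-6Lx+3x²+a²)/(6LEI)  [x>a] = -4·2·(2·4²-6·4·(12/5)+3·(12/5)²+2²)/(6·4·50000) = 9/312500 rad
Load 2 — triangular load w₀=20 kN/m (0→w₀ over full span):
  θ_2 = -w₀(7L⁴-30L²x²+15x⁴)/(360LEI) = -20·(7·4⁴-30·4²·(12/5)²+15·(12/5)⁴)/(360·4·50000) = 464/3515625 rad
Load 3 — uniform load w=13 kN/m over full span:
  θ_3 = -w(L³-6Lx²+4x³)/(24EI) = -13·(4³-6·4·(12/5)²+4·(12/5)³)/(24·50000) = 481/2343750 rad
Superposition: θ = Σ θ_i = 5147/14062500 rad ≈ 0.000366 rad

θ(12/5) = 5147/14062500 rad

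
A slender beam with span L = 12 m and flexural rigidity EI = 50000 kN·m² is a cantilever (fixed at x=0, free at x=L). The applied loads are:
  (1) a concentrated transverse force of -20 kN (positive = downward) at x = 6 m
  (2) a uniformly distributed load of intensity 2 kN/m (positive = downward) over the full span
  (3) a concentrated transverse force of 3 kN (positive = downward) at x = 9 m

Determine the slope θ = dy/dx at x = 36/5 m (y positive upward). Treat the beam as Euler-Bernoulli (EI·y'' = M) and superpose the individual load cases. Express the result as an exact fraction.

Load 1 — point force P=-20 kN at a=6 m (b=L-a=6):
  θ_1 = -Pa²/(2EI)  [x>a] = -(-20)·6²/(2·50000) = 9/1250 rad
Load 2 — uniform load w=2 kN/m over full span:
  θ_2 = -wx(x²-3Lx+3L²)/(6EI) = -2·(36/5)·((36/5)²-3·12·(36/5)+3·12²)/(6·50000) = -4212/390625 rad
Load 3 — point force P=3 kN at a=9 m (b=L-a=3):
  θ_3 = -Px(2a-x)/(2EI)  [x≤a] = -3·(36/5)·(2·9-(36/5))/(2·50000) = -729/312500 rad
Superposition: θ = Σ θ_i = -9243/1562500 rad ≈ -0.005916 rad

θ(36/5) = -9243/1562500 rad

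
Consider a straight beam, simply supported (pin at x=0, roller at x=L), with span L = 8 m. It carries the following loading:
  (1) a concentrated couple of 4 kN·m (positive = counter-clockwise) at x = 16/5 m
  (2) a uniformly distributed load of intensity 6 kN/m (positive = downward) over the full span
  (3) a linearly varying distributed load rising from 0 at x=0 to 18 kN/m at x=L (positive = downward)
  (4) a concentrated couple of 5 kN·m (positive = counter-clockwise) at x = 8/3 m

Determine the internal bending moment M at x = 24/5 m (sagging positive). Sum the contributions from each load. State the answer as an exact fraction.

Load 1 — applied couple M₀=4 kN·m at a=16/5 m (b=L-a=24/5):
  M_1 = M₀x/L - M₀  [x>a] = 4·(24/5)/8 - 4 = -8/5 kN·m
Load 2 — uniform load w=6 kN/m over full span:
  M_2 = wx(L-x)/2 = 6·(24/5)·(8-(24/5))/2 = 1152/25 kN·m
Load 3 — triangular load w₀=18 kN/m (0→w₀ over full span):
  M_3 = w₀Lx/6 - w₀x³/(6L) = 18·8·(24/5)/6 - 18·(24/5)³/(6·8) = 9216/125 kN·m
Load 4 — applied couple M₀=5 kN·m at a=8/3 m (b=L-a=16/3):
  M_4 = M₀x/L - M₀  [x>a] = 5·(24/5)/8 - 5 = -2 kN·m
Superposition: M = Σ M_i = 14526/125 kN·m ≈ 116.208000 kN·m

M(24/5) = 14526/125 kN·m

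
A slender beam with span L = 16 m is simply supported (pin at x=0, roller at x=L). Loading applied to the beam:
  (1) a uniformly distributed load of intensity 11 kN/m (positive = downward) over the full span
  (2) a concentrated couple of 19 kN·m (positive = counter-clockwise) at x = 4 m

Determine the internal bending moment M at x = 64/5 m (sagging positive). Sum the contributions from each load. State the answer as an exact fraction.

Load 1 — uniform load w=11 kN/m over full span:
  M_1 = wx(L-x)/2 = 11·(64/5)·(16-(64/5))/2 = 5632/25 kN·m
Load 2 — applied couple M₀=19 kN·m at a=4 m (b=L-a=12):
  M_2 = M₀x/L - M₀  [x>a] = 19·(64/5)/16 - 19 = -19/5 kN·m
Superposition: M = Σ M_i = 5537/25 kN·m ≈ 221.480000 kN·m

M(64/5) = 5537/25 kN·m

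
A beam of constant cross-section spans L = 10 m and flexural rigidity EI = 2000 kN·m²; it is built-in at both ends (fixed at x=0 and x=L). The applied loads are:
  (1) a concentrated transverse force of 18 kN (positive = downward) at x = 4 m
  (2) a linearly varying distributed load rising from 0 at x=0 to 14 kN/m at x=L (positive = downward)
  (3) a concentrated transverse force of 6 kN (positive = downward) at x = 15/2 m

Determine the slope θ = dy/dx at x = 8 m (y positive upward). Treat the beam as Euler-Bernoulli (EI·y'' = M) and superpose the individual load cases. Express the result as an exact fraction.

Load 1 — point force P=18 kN at a=4 m (b=L-a=6):
  θ_1 = Pa²(L-x)(2bL-(3b+a)(L-x))/(2L³EI)  [x>a] = 18·4²·(10-8)·(2·6·10-(3·6+4)·(10-8))/(2·10³·2000) = 171/15625 rad
Load 2 — triangular load w₀=14 kN/m (0→w₀ over full span):
  θ_2 = -w₀(2x(L-x)(L-2x)(x+2L)+x²(L-x)²)/(120LEI) = -14·(2·8·(10-8)·(10-2·8)·(8+2·10)+8²·(10-8)²)/(120·10·2000) = 56/1875 rad
Load 3 — point force P=6 kN at a=15/2 m (b=L-a=5/2):
  θ_3 = Pa²(L-x)(2bL-(3b+a)(L-x))/(2L³EI)  [x>a] = 6·(15/2)²·(10-8)·(2·(5/2)·10-(3·(5/2)+(15/2))·(10-8))/(2·10³·2000) = 27/8000 rad
Superposition: θ = Σ θ_i = 132557/3000000 rad ≈ 0.044186 rad

θ(8) = 132557/3000000 rad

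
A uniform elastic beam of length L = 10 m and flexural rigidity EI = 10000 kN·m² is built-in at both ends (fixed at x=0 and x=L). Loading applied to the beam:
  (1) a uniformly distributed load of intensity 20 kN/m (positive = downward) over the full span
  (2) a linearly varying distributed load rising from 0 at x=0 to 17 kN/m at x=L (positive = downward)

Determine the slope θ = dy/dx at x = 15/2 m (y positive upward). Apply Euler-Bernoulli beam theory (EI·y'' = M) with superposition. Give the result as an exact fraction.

θ(15/2) = 2297/102400 rad

Load 1 — uniform load w=20 kN/m over full span:
  θ_1 = -wx(L-x)(L-2x)/(12EI) = -20·(15/2)·(10-(15/2))·(10-2·(15/2))/(12·10000) = 1/64 rad
Load 2 — triangular load w₀=17 kN/m (0→w₀ over full span):
  θ_2 = -w₀(2x(L-x)(L-2x)(x+2L)+x²(L-x)²)/(120LEI) = -17·(2·(15/2)·(10-(15/2))·(10-2·(15/2))·((15/2)+2·10)+(15/2)²·(10-(15/2))²)/(120·10·10000) = 697/102400 rad
Superposition: θ = Σ θ_i = 2297/102400 rad ≈ 0.022432 rad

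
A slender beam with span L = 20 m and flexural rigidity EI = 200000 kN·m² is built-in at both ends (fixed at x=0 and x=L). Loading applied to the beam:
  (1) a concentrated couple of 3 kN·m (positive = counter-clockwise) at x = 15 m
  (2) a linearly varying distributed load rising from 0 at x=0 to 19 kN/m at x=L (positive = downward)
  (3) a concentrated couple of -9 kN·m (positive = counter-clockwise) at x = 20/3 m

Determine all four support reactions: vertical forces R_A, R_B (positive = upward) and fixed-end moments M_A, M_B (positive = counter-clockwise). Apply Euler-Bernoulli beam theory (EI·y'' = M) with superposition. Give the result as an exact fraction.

R_A = 9051/160 kN, M_A = 12205/48 kN·m, R_B = 21349/160 kN, M_B = -6137/16 kN·m

Load 1 — applied couple M₀=3 kN·m at a=15 m (b=L-a=5):
  R_A = 6M₀ab/L³ = 6·3·15·5/20³ = 27/160 kN
  M_A = M₀b(2a-b)/L² = 3·5·(2·15-5)/20² = 15/16 kN·m
  R_B = -6M₀ab/L³ = -6·3·15·5/20³ = -27/160 kN
  M_B = M₀a(2b-a)/L² = 3·15·(2·5-15)/20² = -9/16 kN·m
Load 2 — triangular load w₀=19 kN/m (0→w₀ over full span):
  R_A = 3w₀L/20 = 3·19·20/20 = 57 kN
  M_A = w₀L²/30 = 19·20²/30 = 760/3 kN·m
  R_B = 7w₀L/20 = 7·19·20/20 = 133 kN
  M_B = -w₀L²/20 = -19·20²/20 = -380 kN·m
Load 3 — applied couple M₀=-9 kN·m at a=20/3 m (b=L-a=40/3):
  R_A = 6M₀ab/L³ = 6·(-9)·(20/3)·(40/3)/20³ = -3/5 kN
  M_A = M₀b(2a-b)/L² = (-9)·(40/3)·(2·(20/3)-(40/3))/20² = 0 kN·m
  R_B = -6M₀ab/L³ = -6·(-9)·(20/3)·(40/3)/20³ = 3/5 kN
  M_B = M₀a(2b-a)/L² = (-9)·(20/3)·(2·(40/3)-(20/3))/20² = -3 kN·m
Superposition: R_A = 9051/160 kN, M_A = 12205/48 kN·m, R_B = 21349/160 kN, M_B = -6137/16 kN·m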